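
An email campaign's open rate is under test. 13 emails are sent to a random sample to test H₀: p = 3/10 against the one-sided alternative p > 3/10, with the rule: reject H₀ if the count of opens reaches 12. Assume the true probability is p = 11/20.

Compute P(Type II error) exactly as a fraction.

636861571623279/640000000000000

Under the alternative p = 11/20, X ~ Binomial(13, 11/20); β is the probability the test does not reject, P(X < 12).
Adding the binomial probabilities P(X=0)+…+P(X=11) at p = 11/20 gives 636861571623279/640000000000000.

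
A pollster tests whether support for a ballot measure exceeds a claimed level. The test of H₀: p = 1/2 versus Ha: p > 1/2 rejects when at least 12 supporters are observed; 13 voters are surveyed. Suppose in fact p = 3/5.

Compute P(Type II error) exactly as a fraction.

A Type II error is failing to reject when Ha holds: with p = 3/5, β = P(Y ≤ 11).
Equivalently, β = 1 − P(Y ≥ 12) = 1205291336/1220703125.

1205291336/1220703125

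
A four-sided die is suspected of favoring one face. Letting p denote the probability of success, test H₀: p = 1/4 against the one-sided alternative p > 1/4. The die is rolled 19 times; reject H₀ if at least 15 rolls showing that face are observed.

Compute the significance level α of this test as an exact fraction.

85429/68719476736

The Type I error probability is α = P(X ≥ 15) computed under H₀, where X ~ Binomial(19, 1/4).
Adding the binomial terms for j = 15 through 19 with p = 1/4 yields 85429/68719476736.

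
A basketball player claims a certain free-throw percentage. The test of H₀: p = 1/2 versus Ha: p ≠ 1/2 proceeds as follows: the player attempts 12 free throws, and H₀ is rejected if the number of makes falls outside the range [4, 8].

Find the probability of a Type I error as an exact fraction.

299/2048

α = P(K ≤ 3 or K ≥ 9 | p = 1/2), K ~ Binomial(12, 1/2).
By symmetry, α = 2·P(K ≤ 3) = 2·(1 + 12 + 66 + 220)/4096 = 598/4096 = 299/2048.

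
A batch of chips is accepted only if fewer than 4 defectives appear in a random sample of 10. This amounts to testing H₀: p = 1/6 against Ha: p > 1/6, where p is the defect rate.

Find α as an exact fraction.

The significance level is the probability, assuming p = 1/6, of seeing 4 or more defectives in 10 draws.
α = 1 − P(S ≤ 3) = 1 − 390625/419904 = 29279/419904.

29279/419904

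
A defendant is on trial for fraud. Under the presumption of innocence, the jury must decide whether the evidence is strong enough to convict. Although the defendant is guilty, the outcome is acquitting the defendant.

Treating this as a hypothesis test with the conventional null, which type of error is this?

The null hypothesis here is that the defendant is innocent.
'Acquitting the defendant' corresponds to failing to reject H₀.
H₀ was not rejected but H₀ is false — a Type II error (false negative).

Type II error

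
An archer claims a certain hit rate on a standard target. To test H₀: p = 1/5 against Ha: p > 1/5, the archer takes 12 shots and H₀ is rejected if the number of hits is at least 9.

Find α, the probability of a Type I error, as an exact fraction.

The Type I error probability is α = P(X ≥ 9) computed under H₀, where X ~ Binomial(12, 1/5).
P(X ≥ 9) = Σ_{j=9}^{12} C(12,j)·(1/5)^j·(4/5)^{12-j} = 3037/48828125.

3037/48828125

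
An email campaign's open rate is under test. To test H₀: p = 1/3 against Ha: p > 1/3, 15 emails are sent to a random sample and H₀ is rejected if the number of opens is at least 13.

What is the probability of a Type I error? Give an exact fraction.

451/14348907

Under H₀, S ~ Binomial(15, 1/3), and α = P(S ≥ 13).
P(S ≥ 13) = Σ_{j=13}^{15} C(15,j)·(1/3)^j·(2/3)^{15-j} = 451/14348907.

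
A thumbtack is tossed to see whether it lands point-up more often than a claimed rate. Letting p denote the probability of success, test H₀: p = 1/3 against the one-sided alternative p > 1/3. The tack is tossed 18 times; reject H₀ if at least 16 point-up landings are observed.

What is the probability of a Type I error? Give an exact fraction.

649/387420489

Under H₀, X ~ Binomial(18, 1/3), and α = P(X ≥ 16).
Adding the binomial terms for j = 16 through 18 with p = 1/3 yields 649/387420489.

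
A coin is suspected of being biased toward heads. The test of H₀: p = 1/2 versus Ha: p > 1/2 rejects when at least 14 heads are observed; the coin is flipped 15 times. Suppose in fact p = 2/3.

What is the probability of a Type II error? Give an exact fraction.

14070379/14348907

β = P(fail to reject H₀ | Ha true) = P(S ≤ 13 | p = 2/3), S ~ Binomial(15, 2/3).
Summing C(15,j)·(2/3)^j·(1/3)^{15-j} for j = 0..13 gives 14070379/14348907.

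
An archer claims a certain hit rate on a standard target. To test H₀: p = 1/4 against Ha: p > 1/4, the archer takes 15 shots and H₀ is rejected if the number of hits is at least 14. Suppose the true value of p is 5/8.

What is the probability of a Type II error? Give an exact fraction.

A Type II error is failing to reject when Ha holds: with p = 5/8, β = P(K ≤ 13).
Adding the binomial probabilities P(K=0)+…+P(K=13) at p = 5/8 gives 17439598153791/17592186044416.

17439598153791/17592186044416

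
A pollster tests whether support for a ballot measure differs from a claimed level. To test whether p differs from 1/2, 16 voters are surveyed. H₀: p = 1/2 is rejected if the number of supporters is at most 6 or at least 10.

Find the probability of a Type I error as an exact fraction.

14893/32768

α = P(Y ≤ 6 or Y ≥ 10 | p = 1/2), Y ~ Binomial(16, 1/2).
Each tail has probability (1 + 16 + 120 + 560 + 1820 + 4368 + 8008)/65536; doubling gives α = 29786/65536 = 14893/32768.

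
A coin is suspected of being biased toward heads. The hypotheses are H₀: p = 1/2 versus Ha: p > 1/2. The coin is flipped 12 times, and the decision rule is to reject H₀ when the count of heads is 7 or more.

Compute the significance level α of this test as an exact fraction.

Under H₀, K ~ Binomial(12, 1/2), and α = P(K ≥ 7).
P(K ≥ 7) = [C(12,7) + C(12,8) + C(12,9) + C(12,10) + C(12,11) + C(12,12)] / 2^12 = (792 + 495 + 220 + 66 + 12 + 1) / 4096 = 1586/4096 = 793/2048.

793/2048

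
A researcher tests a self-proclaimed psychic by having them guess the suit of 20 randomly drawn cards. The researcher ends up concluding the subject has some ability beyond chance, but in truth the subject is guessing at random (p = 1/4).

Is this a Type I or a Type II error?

The null hypothesis here is that the subject is guessing at random (p = 1/4).
'Concluding the subject has some ability beyond chance' corresponds to rejecting H₀.
H₀ was rejected but H₀ is true — a Type I error (false positive).

Type I error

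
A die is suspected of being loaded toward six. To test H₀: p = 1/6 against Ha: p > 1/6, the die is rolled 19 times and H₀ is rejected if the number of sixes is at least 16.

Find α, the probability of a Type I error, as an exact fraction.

581/2821109907456

Under H₀, S ~ Binomial(19, 1/6), and α = P(S ≥ 16).
P(S ≥ 16) = Σ_{j=16}^{19} C(19,j)·(1/6)^j·(5/6)^{19-j} = 581/2821109907456.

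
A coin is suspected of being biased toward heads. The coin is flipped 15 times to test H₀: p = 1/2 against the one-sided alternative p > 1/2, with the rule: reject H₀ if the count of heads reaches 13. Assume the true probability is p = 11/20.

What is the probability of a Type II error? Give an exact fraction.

Under the alternative p = 11/20, S ~ Binomial(15, 11/20); β is the probability the test does not reject, P(S < 13).
Summing C(15,j)·(11/20)^j·(9/20)^{15-j} for j = 0..12 gives 32418940857512713659/32768000000000000000.

32418940857512713659/32768000000000000000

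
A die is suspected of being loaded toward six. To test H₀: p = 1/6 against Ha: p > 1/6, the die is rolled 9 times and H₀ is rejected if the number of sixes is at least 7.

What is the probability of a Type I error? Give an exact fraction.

473/5038848

The Type I error probability is α = P(X ≥ 7) computed under H₀, where X ~ Binomial(9, 1/6).
Summing C(9,j)(1/6)^j(5/6)^{9−j} for j = 7,…,9 gives 473/5038848.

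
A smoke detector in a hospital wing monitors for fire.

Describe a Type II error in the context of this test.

A Type II error would mean concluding that there is no fire (or at least failing to establish that there is a fire) when in fact there is a fire.

With the conventional null hypothesis that there is no fire:
A Type II error is failing to reject H₀ when H₀ is false.
Here that means remaining silent when actually there is a fire.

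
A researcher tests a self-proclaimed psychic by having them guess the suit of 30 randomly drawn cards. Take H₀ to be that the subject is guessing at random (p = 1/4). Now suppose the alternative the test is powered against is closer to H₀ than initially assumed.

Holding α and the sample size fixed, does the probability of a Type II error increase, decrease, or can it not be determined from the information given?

It increases.

A smaller true effect puts the Ha sampling distribution closer to H₀, so more of it falls in the non-rejection region.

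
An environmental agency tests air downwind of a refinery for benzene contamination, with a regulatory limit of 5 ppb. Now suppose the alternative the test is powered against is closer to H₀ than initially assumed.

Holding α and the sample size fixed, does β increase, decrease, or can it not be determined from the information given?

A smaller departure from H₀ means the test statistic under Ha is distributed closer to where it would be under H₀; rejection becomes less likely.

It increases.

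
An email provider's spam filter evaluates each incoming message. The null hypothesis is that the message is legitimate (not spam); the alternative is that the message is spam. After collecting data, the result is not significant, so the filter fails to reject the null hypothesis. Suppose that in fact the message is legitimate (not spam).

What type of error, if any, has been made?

The test retained a true H₀ — the decision matches the true state.

No error (correct decision).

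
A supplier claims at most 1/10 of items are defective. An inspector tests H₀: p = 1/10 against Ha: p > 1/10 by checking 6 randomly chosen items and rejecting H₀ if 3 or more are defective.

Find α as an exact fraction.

317/20000

α = P(reject H₀ | H₀ true) = P(Y ≥ 3 | p = 1/10), Y ~ Binomial(6, 1/10).
α = 1 − P(Y ≤ 2) = 1 − 19683/20000 = 317/20000.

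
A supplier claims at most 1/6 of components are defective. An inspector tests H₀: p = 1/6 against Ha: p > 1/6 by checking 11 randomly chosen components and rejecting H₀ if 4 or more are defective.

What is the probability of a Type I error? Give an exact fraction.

α = P(reject H₀ | H₀ true) = P(K ≥ 4 | p = 1/6), K ~ Binomial(11, 1/6).
α = 1 − P(K ≤ 3) = 1 − 13671875/15116544 = 1444669/15116544.

1444669/15116544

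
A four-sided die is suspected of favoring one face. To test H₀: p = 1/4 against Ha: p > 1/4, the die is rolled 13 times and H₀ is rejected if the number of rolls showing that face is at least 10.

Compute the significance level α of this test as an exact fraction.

The Type I error probability is α = P(S ≥ 10) computed under H₀, where S ~ Binomial(13, 1/4).
P(S ≥ 10) = Σ_{j=10}^{13} C(13,j)·(1/4)^j·(3/4)^{13-j} = 529/4194304.

529/4194304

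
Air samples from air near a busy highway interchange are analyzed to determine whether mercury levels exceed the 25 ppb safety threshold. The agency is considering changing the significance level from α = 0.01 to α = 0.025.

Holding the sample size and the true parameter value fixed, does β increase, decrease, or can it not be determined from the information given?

Relaxing α lowers the evidence threshold; under Ha, outcomes that previously fell short now trigger rejection.

It decreases.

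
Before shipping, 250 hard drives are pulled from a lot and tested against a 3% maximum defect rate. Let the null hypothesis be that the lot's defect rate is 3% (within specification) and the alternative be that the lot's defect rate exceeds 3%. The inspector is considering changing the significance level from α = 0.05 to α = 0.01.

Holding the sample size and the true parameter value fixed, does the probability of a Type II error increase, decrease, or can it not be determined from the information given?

Lowering α raises the bar for rejection; under Ha, the test now fails to reject on outcomes it previously would have rejected.

It increases.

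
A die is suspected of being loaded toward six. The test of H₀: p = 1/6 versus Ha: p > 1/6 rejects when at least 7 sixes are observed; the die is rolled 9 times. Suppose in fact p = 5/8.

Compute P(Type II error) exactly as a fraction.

A Type II error is failing to reject when Ha holds: with p = 5/8, β = P(Y ≤ 6).
Adding the binomial probabilities P(Y=0)+…+P(Y=6) at p = 5/8 gives 24101307/33554432.

24101307/33554432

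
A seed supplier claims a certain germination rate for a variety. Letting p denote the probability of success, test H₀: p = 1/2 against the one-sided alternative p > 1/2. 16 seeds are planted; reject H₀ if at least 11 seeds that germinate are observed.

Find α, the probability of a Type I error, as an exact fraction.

6885/65536

Under H₀, X ~ Binomial(16, 1/2), and α = P(X ≥ 11).
P(X ≥ 11) = [C(16,11) + C(16,12) + C(16,13) + C(16,14) + C(16,15) + C(16,16)] / 2^16 = (4368 + 1820 + 560 + 120 + 16 + 1) / 65536 = 6885/65536.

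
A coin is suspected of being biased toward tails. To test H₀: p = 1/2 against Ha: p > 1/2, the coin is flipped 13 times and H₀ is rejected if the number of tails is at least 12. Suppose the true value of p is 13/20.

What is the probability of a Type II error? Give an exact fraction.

9937124893407747/10240000000000000

Under the alternative p = 13/20, X ~ Binomial(13, 13/20); β is the probability the test does not reject, P(X < 12).
Adding the binomial probabilities P(X=0)+…+P(X=11) at p = 13/20 gives 9937124893407747/10240000000000000.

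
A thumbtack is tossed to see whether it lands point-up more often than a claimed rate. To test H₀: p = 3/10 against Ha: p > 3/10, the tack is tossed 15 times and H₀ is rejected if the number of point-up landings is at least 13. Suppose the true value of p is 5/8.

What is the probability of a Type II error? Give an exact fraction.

33725631854457/35184372088832

Under the alternative p = 5/8, X ~ Binomial(15, 5/8); β is the probability the test does not reject, P(X < 13).
Summing C(15,j)·(5/8)^j·(3/8)^{15-j} for j = 0..12 gives 33725631854457/35184372088832.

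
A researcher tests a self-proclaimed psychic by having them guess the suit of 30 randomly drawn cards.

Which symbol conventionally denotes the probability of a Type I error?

P(Type I error) = P(reject H₀ | H₀ true) = α, the significance level.

α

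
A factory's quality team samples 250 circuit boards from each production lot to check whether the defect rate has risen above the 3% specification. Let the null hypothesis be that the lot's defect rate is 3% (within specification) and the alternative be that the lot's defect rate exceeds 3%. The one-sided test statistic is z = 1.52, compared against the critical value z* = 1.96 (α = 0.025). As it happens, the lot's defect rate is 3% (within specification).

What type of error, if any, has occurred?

Neither — the decision is correct.

Since z = 1.52 ≤ z* = 1.96, H₀ is not rejected.
H₀ is true (actually the lot's defect rate is 3% (within specification)).
The decision matches the true state — no error.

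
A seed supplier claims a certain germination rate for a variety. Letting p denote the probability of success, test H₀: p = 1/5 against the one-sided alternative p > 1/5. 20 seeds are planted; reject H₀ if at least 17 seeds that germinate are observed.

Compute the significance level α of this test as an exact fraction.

α = P(reject H₀ | H₀ true) = P(K ≥ 17 | p = 1/5), with K ~ Binomial(20, 1/5).
P(K ≥ 17) = Σ_{j=17}^{20} C(20,j)·(1/5)^j·(4/5)^{20-j} = 76081/95367431640625.

76081/95367431640625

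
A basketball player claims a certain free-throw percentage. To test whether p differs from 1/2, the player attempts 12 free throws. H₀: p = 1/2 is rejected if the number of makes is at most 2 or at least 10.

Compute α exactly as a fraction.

α = P(S ≤ 2 or S ≥ 10 | p = 1/2), S ~ Binomial(12, 1/2).
The two tails are symmetric, so α = 2·(1 + 12 + 66)/2^12 = 158/4096 = 79/2048.

79/2048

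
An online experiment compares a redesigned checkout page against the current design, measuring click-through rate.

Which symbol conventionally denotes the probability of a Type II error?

P(Type II error) = P(fail to reject H₀ | H₀ false) = β.

β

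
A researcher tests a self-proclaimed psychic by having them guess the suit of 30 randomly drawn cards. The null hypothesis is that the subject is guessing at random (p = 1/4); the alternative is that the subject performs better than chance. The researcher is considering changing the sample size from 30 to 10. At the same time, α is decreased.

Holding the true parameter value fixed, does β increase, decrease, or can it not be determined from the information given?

It increases.

With less data the test statistic is noisier; under Ha, more outcomes land inside the acceptance region. A smaller α moves the rejection region further into the tail. With the alternative true, more outcomes now fall outside the rejection region, so failing to reject becomes more likely. Both changes push β in the same direction.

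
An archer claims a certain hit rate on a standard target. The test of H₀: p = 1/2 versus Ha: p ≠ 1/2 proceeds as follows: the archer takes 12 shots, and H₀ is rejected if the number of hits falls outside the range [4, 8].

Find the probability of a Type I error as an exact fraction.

α = P(X ≤ 3 or X ≥ 9 | p = 1/2), X ~ Binomial(12, 1/2).
Each tail has probability (1 + 12 + 66 + 220)/4096; doubling gives α = 598/4096 = 299/2048.

299/2048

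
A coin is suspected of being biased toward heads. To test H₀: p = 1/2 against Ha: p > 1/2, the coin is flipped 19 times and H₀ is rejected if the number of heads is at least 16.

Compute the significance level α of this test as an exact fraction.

α = P(reject H₀ | H₀ true) = P(X ≥ 16 | p = 1/2), with X ~ Binomial(19, 1/2).
Summing the upper tail: (969 + 171 + 19 + 1) / 2^19 = 1160/524288 = 145/65536.

145/65536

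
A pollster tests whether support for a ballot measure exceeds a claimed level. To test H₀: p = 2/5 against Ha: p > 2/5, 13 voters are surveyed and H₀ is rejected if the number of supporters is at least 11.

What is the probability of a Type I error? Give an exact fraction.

α = P(reject H₀ | H₀ true) = P(X ≥ 11 | p = 2/5), with X ~ Binomial(13, 2/5).
Summing C(13,j)(2/5)^j(3/5)^{13−j} for j = 11,…,13 gives 1605632/1220703125.

1605632/1220703125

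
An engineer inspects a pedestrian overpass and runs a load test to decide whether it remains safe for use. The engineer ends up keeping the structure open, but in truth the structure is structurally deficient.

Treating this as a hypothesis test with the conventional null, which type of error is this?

Type II error

The null hypothesis here is that the structure meets the required load capacity (safe).
'Keeping the structure open' corresponds to failing to reject H₀.
H₀ was not rejected but H₀ is false — a Type II error (false negative).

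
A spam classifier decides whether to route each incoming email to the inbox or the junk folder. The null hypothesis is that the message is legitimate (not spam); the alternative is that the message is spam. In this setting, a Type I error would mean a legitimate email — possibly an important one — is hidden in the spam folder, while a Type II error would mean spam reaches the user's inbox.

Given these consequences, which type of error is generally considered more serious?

The Type I consequence (a legitimate email — possibly an important one — is hidden in the spam folder) is more severe than the Type II consequence (spam reaches the user's inbox).

Type I error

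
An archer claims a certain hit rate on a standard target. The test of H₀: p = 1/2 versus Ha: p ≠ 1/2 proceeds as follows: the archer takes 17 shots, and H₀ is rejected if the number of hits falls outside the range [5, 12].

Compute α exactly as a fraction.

The significance level is the null-hypothesis probability of the rejection region {≤4} ∪ {≥13}.
Each tail has probability (1 + 17 + 136 + 680 + 2380)/131072; doubling gives α = 6428/131072 = 1607/32768.

1607/32768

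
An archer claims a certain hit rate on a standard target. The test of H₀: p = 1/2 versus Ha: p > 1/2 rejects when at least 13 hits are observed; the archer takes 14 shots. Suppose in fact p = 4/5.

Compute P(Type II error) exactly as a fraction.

Under the alternative p = 4/5, S ~ Binomial(14, 4/5); β is the probability the test does not reject, P(S < 13).
Adding the binomial probabilities P(S=0)+…+P(S=12) at p = 4/5 gives 4895556073/6103515625.

4895556073/6103515625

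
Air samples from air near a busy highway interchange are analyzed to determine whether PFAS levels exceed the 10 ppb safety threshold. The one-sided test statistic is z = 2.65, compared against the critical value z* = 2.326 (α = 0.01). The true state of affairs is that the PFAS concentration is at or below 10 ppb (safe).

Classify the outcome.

The conventional null hypothesis is that the PFAS concentration is at or below 10 ppb (safe).
Since z = 2.65 > z* = 2.326, H₀ is rejected.
H₀ is true (actually the PFAS concentration is at or below 10 ppb (safe)).
Rejecting a true H₀ is a Type I error.

Type I error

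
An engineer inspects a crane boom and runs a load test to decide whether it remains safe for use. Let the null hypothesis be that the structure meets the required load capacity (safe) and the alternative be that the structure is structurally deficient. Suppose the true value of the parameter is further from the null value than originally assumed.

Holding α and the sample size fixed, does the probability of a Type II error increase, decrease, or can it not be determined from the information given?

A larger true effect moves the Ha sampling distribution further from the H₀ critical value, making rejection more likely when Ha is true.

It decreases.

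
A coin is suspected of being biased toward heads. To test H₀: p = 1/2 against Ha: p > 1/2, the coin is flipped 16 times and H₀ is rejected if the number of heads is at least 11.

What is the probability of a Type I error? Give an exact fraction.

α = P(reject H₀ | H₀ true) = P(Y ≥ 11 | p = 1/2), with Y ~ Binomial(16, 1/2).
P(Y ≥ 11) = [C(16,11) + C(16,12) + C(16,13) + C(16,14) + C(16,15) + C(16,16)] / 2^16 = (4368 + 1820 + 560 + 120 + 16 + 1) / 65536 = 6885/65536.

6885/65536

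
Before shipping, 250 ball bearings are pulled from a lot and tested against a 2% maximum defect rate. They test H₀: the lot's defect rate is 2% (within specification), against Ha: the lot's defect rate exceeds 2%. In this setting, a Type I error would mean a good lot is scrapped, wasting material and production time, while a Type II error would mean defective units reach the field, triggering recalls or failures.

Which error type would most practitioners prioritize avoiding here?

The Type II consequence (defective units reach the field, triggering recalls or failures) is more severe than the Type I consequence (a good lot is scrapped, wasting material and production time).

Type II error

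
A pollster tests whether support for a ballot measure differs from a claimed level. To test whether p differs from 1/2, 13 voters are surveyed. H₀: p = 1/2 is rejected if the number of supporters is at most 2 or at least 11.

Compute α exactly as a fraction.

23/1024

α = P(K ≤ 2 or K ≥ 11 | p = 1/2), K ~ Binomial(13, 1/2).
The two tails are symmetric, so α = 2·(1 + 13 + 78)/2^13 = 184/8192 = 23/1024.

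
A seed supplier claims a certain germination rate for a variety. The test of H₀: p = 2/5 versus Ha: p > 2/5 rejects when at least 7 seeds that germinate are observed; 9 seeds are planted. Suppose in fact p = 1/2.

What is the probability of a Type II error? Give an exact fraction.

Under the alternative p = 1/2, Y ~ Binomial(9, 1/2); β is the probability the test does not reject, P(Y < 7).
Adding the binomial probabilities P(Y=0)+…+P(Y=6) at p = 1/2 gives 233/256.

233/256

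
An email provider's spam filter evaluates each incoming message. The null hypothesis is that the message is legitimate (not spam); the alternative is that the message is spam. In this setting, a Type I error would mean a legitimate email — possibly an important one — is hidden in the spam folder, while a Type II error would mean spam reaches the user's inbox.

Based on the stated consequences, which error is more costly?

Type I error

The Type I consequence (a legitimate email — possibly an important one — is hidden in the spam folder) is more severe than the Type II consequence (spam reaches the user's inbox).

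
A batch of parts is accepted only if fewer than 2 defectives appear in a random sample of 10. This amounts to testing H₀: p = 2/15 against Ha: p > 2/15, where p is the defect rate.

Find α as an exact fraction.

75567303772/192216796875

The significance level is the probability, assuming p = 2/15, of seeing 2 or more defectives in 10 draws.
Via the complement, α = 1 − Σ_{j=0}^{1} C(10,j)(2/15)^j(13/15)^{10-j} = 75567303772/192216796875.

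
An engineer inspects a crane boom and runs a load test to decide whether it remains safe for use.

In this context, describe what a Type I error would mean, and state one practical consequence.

With the conventional null hypothesis that the structure meets the required load capacity (safe):
A Type I error is rejecting H₀ when H₀ is true.
Here that means closing the structure for repairs when actually the structure meets the required load capacity (safe).

A Type I error would mean concluding that the structure is structurally deficient when in fact the structure meets the required load capacity (safe). Consequence: a sound structure is closed unnecessarily, at significant cost and disruption.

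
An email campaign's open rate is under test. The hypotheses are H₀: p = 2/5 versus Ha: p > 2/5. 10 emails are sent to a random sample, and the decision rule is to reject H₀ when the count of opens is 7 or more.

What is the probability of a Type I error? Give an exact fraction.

534784/9765625

The Type I error probability is α = P(Y ≥ 7) computed under H₀, where Y ~ Binomial(10, 2/5).
Adding the binomial terms for j = 7 through 10 with p = 2/5 yields 534784/9765625.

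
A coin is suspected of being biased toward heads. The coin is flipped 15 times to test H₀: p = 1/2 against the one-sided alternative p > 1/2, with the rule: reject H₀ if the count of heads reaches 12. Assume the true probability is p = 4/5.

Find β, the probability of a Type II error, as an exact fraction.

Under the alternative p = 4/5, K ~ Binomial(15, 4/5); β is the probability the test does not reject, P(K < 12).
Summing C(15,j)·(4/5)^j·(1/5)^{15-j} for j = 0..11 gives 10737240461/30517578125.

10737240461/30517578125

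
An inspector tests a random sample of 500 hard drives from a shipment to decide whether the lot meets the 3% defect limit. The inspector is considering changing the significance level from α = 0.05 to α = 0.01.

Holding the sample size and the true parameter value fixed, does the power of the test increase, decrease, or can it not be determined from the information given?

It decreases.

Tightening α shrinks the rejection region. When Ha holds, fewer sample outcomes clear the stricter threshold, so more fall in the acceptance region.
Since power = 1 − β and β increases, power decreases.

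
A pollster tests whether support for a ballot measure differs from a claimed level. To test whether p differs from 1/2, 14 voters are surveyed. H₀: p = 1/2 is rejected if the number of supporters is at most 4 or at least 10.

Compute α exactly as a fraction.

α = P(K ≤ 4 or K ≥ 10 | p = 1/2), K ~ Binomial(14, 1/2).
The two tails are symmetric, so α = 2·(1 + 14 + 91 + 364 + 1001)/2^14 = 2942/16384 = 1471/8192.

1471/8192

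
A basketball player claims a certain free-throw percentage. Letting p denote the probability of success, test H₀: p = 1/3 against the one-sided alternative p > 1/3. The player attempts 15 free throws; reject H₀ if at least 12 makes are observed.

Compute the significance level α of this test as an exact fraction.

Under H₀, S ~ Binomial(15, 1/3), and α = P(S ≥ 12).
P(S ≥ 12) = Σ_{j=12}^{15} C(15,j)·(1/3)^j·(2/3)^{15-j} = 4091/14348907.

4091/14348907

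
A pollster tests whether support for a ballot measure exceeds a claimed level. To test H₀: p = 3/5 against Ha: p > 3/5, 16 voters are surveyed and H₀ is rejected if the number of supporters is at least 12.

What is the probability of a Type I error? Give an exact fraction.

Under H₀, X ~ Binomial(16, 3/5), and α = P(X ≥ 12).
Adding the binomial terms for j = 12 through 16 with p = 3/5 yields 1016646633/6103515625.

1016646633/6103515625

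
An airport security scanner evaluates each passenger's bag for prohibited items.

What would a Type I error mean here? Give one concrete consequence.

With the conventional null hypothesis that the bag contains no prohibited items:
A Type I error is rejecting H₀ when H₀ is true.
Here that means flagging the bag for a manual search when actually the bag contains no prohibited items.

A Type I error would mean concluding that the bag contains a prohibited item when in fact the bag contains no prohibited items. Consequence: a harmless bag is searched, delaying the passenger.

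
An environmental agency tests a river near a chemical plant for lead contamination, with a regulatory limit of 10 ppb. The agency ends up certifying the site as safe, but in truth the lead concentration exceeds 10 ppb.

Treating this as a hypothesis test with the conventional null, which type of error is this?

The null hypothesis here is that the lead concentration is at or below 10 ppb (safe).
'Certifying the site as safe' corresponds to failing to reject H₀.
H₀ was not rejected but H₀ is false — a Type II error (false negative).

Type II error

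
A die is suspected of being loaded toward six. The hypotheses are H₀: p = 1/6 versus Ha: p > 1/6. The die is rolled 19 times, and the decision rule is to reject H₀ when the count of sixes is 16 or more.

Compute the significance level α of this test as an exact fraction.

α = P(reject H₀ | H₀ true) = P(Y ≥ 16 | p = 1/6), with Y ~ Binomial(19, 1/6).
Adding the binomial terms for j = 16 through 19 with p = 1/6 yields 581/2821109907456.

581/2821109907456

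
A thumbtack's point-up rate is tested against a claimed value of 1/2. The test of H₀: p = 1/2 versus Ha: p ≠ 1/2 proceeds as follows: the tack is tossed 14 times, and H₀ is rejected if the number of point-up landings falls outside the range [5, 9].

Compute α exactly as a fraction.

1471/8192

The significance level is the null-hypothesis probability of the rejection region {≤4} ∪ {≥10}.
Each tail has probability (1 + 14 + 91 + 364 + 1001)/16384; doubling gives α = 2942/16384 = 1471/8192.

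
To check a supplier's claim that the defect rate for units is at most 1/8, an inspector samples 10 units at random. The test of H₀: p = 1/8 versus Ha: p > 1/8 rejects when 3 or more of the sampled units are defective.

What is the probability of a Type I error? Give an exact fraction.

32078615/268435456

α = P(reject H₀ | H₀ true) = P(S ≥ 3 | p = 1/8), S ~ Binomial(10, 1/8).
α = 1 − P(S ≤ 2) = 1 − 236356841/268435456 = 32078615/268435456.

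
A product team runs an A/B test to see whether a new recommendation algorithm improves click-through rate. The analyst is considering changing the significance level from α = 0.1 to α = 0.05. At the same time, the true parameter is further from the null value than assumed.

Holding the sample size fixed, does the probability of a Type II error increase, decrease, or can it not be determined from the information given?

Cannot be determined from the information given.

The first change alone would make β increase; the second alone would make β decrease. Which effect dominates depends on the magnitudes, which are not given.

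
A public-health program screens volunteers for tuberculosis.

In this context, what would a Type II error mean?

With the conventional null hypothesis that the patient does not have tuberculosis:
A Type II error is failing to reject H₀ when H₀ is false.
Here that means clearing the patient as negative when actually the patient has tuberculosis.

A Type II error would mean concluding that the patient does not have tuberculosis (or at least failing to establish that the patient has tuberculosis) when in fact the patient has tuberculosis.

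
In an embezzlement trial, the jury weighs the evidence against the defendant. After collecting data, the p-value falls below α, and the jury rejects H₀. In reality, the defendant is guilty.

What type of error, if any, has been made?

The conventional null hypothesis here is that the defendant is innocent.
The test rejected a false H₀ — the decision matches the true state.

No error — this is a correct decision.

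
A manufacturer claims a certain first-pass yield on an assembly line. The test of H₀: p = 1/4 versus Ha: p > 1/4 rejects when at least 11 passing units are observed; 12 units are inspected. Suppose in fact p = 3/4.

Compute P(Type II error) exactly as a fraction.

14120011/16777216

Under the alternative p = 3/4, S ~ Binomial(12, 3/4); β is the probability the test does not reject, P(S < 11).
Adding the binomial probabilities P(S=0)+…+P(S=10) at p = 3/4 gives 14120011/16777216.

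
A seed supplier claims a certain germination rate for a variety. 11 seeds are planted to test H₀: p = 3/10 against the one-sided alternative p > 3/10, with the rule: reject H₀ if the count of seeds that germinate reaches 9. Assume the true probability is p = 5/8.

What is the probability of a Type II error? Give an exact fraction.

A Type II error is failing to reject when Ha holds: with p = 5/8, β = P(Y ≤ 8).
Equivalently, β = 1 − P(Y ≥ 9) = 7252043967/8589934592.

7252043967/8589934592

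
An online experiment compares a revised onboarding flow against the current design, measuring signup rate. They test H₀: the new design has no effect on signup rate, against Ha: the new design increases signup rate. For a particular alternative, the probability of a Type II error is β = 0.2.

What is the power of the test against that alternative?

0.8

Power = 1 − β = 1 − 0.2 = 0.8.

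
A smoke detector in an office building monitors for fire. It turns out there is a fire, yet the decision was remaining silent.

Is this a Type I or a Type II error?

Type II error

The null hypothesis here is that there is no fire.
'Remaining silent' corresponds to failing to reject H₀.
H₀ was not rejected but H₀ is false — a Type II error (false negative).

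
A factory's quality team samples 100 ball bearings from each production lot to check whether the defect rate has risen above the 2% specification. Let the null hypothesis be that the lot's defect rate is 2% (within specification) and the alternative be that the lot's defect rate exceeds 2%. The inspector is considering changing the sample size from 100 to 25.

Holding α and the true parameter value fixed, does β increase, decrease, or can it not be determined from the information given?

A smaller sample increases the standard error, so the sampling distributions under H₀ and Ha overlap more.

It increases.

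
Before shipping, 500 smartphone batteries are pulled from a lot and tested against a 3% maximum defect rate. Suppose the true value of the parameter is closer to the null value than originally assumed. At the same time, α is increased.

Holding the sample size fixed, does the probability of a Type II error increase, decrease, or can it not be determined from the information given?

The first change alone would make β increase; the second alone would make β decrease. Which effect dominates depends on the magnitudes, which are not given.

Cannot be determined from the information given.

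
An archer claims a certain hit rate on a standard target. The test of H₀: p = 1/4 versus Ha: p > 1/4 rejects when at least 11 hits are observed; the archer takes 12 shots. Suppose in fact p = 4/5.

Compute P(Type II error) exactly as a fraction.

177031761/244140625

A Type II error is failing to reject when Ha holds: with p = 4/5, β = P(S ≤ 10).
Equivalently, β = 1 − P(S ≥ 11) = 177031761/244140625.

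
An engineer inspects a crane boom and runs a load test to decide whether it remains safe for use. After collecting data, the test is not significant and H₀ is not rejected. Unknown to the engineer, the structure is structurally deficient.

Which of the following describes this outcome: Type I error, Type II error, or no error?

The conventional null hypothesis here is that the structure meets the required load capacity (safe).
H₀ was not rejected, but H₀ is actually false.
Failing to reject a false null hypothesis is a Type II error (false negative).

Type II error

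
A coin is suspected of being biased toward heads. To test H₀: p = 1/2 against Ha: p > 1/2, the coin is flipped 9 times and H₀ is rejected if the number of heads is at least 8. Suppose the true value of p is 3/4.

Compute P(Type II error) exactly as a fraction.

β = P(fail to reject H₀ | Ha true) = P(K ≤ 7 | p = 3/4), K ~ Binomial(9, 3/4).
Summing C(9,j)·(3/4)^j·(1/4)^{9-j} for j = 0..7 gives 45853/65536.

45853/65536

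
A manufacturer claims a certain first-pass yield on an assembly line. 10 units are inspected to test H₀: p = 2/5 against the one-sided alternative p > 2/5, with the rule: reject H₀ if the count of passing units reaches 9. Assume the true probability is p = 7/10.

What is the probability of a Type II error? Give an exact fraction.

8506916541/10000000000

A Type II error is failing to reject when Ha holds: with p = 7/10, β = P(X ≤ 8).
Summing C(10,j)·(7/10)^j·(3/10)^{10-j} for j = 0..8 gives 8506916541/10000000000.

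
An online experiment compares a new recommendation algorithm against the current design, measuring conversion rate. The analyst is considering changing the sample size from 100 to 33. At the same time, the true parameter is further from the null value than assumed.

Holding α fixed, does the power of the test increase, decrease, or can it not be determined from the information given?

The first change alone would make β increase; the second alone would make β decrease. Which effect dominates depends on the magnitudes, which are not given.
Since power = 1 − β, the effect on power is likewise indeterminate.

Cannot be determined from the information given.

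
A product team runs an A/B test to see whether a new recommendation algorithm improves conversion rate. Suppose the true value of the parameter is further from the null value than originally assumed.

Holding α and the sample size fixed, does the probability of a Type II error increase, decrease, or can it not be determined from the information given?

It decreases.

A bigger departure from H₀ is easier for the test to detect, so it fails to reject less often.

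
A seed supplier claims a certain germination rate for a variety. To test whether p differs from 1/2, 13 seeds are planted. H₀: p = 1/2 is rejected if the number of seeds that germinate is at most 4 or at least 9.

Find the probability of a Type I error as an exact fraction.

1093/4096

The significance level is the null-hypothesis probability of the rejection region {≤4} ∪ {≥9}.
Each tail has probability (1 + 13 + 78 + 286 + 715)/8192; doubling gives α = 2186/8192 = 1093/4096.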